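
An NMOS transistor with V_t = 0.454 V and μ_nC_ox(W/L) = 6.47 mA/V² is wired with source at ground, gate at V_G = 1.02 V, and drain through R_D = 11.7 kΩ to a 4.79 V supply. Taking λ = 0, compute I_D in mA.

V_GS = V_G = 1.02 V, so V_ov = 1.02 − 0.454 = 0.566 V.
Assume saturation: I_D = ½ k_n V_ov² = 0.5 × 6.47 × 0.566² = 1.04 mA, giving V_DS = V_DD − I_D R_D = 4.79 − 1.04 × 11.7 = -7.34 V.
But -7.34 V < V_ov = 0.566 V, so the device is actually in triode.
In triode I_D = k_n[V_ov V_DS − ½ V_DS²] and I_D = (V_DD − V_DS)/R_D. Equating: 37.8 V_DS² − 43.85 V_DS + 4.79 = 0, giving V_DS = 0.122 V (the root below V_ov).
I_D = (4.79 − 0.122) / 11.7 = 0.399 mA.

I_D = 0.399 mA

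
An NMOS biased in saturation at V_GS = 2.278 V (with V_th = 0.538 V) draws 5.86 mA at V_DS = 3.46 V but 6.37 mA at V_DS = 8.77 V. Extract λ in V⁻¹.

With V_GS fixed, I_D ∝ (1 + λ V_DS) in saturation, so I_D2/I_D1 = (1 + λ V_DS2)/(1 + λ V_DS1).
6.37/5.86 = 1.087 = (1 + 8.77 λ)/(1 + 3.46 λ).
Solving: λ (I_D1 V_DS2 − I_D2 V_DS1) = I_D2 − I_D1, so λ = (6.37 − 5.86) / (5.86 × 8.77 − 6.37 × 3.46) = 0.51 / 29.4 = 0.0174 V⁻¹.

λ = 0.0174 V⁻¹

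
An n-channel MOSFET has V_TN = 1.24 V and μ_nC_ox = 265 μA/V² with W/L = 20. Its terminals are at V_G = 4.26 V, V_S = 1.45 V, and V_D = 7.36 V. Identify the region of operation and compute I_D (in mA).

Saturation; I_D = 6.53 mA

V_GS = V_G − V_S = 4.26 − 1.45 = 2.81 V; V_DS = V_D − V_S = 7.36 − 1.45 = 5.91 V.
k_n = μ_nC_ox · (W/L) = 5.3 mA/V².
V_ov = V_GS − V_TN = 2.81 − 1.24 = 1.57 V.
Since V_DS = 5.91 V ≥ V_ov = 1.57 V, the device is in saturation.
I_D = ½ k_n V_ov² = 0.5 × 5.3 × 1.57² = 6.53 mA.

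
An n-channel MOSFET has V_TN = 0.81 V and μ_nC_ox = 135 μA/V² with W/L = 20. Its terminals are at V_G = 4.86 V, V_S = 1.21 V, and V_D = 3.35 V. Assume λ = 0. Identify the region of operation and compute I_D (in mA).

Triode; I_D = 10.2 mA

V_GS = V_G − V_S = 4.86 − 1.21 = 3.65 V; V_DS = V_D − V_S = 3.35 − 1.21 = 2.14 V.
k_n = μ_nC_ox · (W/L) = 2.7 mA/V².
V_ov = V_GS − V_TN = 3.65 − 0.81 = 2.84 V.
Since V_DS = 2.14 V < V_ov = 2.84 V, the device is in the triode region.
I_D = k_n [V_ov · V_DS − ½ V_DS²] = 2.7 × [2.84 × 2.14 − 0.5 × 2.14²] = 10.2 mA.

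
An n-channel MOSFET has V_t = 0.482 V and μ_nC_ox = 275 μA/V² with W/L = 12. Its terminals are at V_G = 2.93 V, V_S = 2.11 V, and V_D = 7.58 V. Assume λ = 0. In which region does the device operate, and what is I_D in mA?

Saturation; I_D = 0.189 mA

V_GS = V_G − V_S = 2.93 − 2.11 = 0.82 V; V_DS = V_D − V_S = 7.58 − 2.11 = 5.47 V.
k_n = μ_nC_ox · (W/L) = 3.3 mA/V².
V_ov = V_GS − V_t = 0.82 − 0.482 = 0.338 V.
Since V_DS = 5.47 V ≥ V_ov = 0.338 V, the device is in saturation.
I_D = ½ k_n V_ov² = 0.5 × 3.3 × 0.338² = 0.189 mA.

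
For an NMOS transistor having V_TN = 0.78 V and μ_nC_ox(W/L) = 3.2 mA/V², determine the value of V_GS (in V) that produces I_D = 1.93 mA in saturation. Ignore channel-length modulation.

V_GS = 1.88 V

In saturation I_D = ½ k_n (V_GS − V_TN)², so V_GS − V_TN = √(2 I_D / k_n) = √(2 × 1.93 / 3.2) = 1.1 V.
V_GS = 0.78 + 1.1 = 1.88 V.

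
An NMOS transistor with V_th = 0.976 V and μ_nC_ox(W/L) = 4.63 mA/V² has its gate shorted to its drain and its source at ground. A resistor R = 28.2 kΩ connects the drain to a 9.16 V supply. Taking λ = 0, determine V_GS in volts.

With gate tied to drain, V_GS = V_DS ≥ V_GS − V_th, so the device is in saturation.
KCL at the drain: ½ k_n (V_GS − V_th)² = (V_DD − V_GS)/R.
Let x = V_GS − 0.976. Then 65.3 x² + x − 8.184 = 0, giving x = 0.346 V (positive root), so V_GS = 1.32 V.
I_D = (V_DD − V_GS)/R = (9.16 − 1.32) / 28.2 = 0.278 mA.

V_GS = 1.32 V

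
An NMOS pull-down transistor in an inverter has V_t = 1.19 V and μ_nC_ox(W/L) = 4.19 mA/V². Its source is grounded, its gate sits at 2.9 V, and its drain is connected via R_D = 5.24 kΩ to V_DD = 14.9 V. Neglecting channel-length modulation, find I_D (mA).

V_GS = V_G = 2.9 V, so V_ov = 2.9 − 1.19 = 1.71 V.
Assume saturation: I_D = ½ k_n V_ov² = 0.5 × 4.19 × 1.71² = 6.13 mA, giving V_DS = V_DD − I_D R_D = 14.9 − 6.13 × 5.24 = -17.2 V.
But -17.2 V < V_ov = 1.71 V, so the device is actually in triode.
In triode I_D = k_n[V_ov V_DS − ½ V_DS²] and I_D = (V_DD − V_DS)/R_D. Equating: 11 V_DS² − 38.54 V_DS + 14.9 = 0, giving V_DS = 0.442 V (the root below V_ov).
I_D = (14.9 − 0.442) / 5.24 = 2.76 mA.

I_D = 2.76 mA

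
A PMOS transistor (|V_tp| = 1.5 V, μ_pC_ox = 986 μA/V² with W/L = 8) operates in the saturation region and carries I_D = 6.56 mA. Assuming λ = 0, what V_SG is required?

k_p = μ_pC_ox · (W/L) = 7.888 mA/V².
In saturation I_D = ½ k_p (V_SG − |V_tp|)², so V_SG − |V_tp| = √(2 I_D / k_p) = √(2 × 6.56 / 7.888) = 1.29 V.
V_SG = 1.5 + 1.29 = 2.79 V.

V_SG = 2.79 V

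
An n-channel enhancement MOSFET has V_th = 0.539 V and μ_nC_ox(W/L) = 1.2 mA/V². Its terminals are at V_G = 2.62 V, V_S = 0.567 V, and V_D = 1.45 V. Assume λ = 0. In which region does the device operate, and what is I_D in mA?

Triode; I_D = 1.14 mA

V_GS = V_G − V_S = 2.62 − 0.567 = 2.05 V; V_DS = V_D − V_S = 1.45 − 0.567 = 0.883 V.
V_ov = V_GS − V_th = 2.05 − 0.539 = 1.51 V.
Since V_DS = 0.883 V < V_ov = 1.51 V, the device is in the triode region.
I_D = k_n [V_ov · V_DS − ½ V_DS²] = 1.2 × [1.51 × 0.883 − 0.5 × 0.883²] = 1.14 mA.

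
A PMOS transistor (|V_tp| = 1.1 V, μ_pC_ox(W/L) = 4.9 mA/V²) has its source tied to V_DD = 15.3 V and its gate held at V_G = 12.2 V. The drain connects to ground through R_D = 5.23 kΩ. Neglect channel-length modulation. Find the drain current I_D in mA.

V_SG = V_DD − V_G = 15.3 − 12.2 = 3.1 V, so V_ov = 3.1 − 1.1 = 2 V.
Assume saturation: I_D = ½ k_p V_ov² = 0.5 × 4.9 × 2² = 9.8 mA, giving V_SD = V_DD − I_D R_D = 15.3 − 9.8 × 5.23 = -36 V.
But -36 V < V_ov = 2 V, so the device is actually in triode.
In triode I_D = k_p[V_ov V_SD − ½ V_SD²] and I_D = (V_DD − V_SD)/R_D. Equating: 12.8 V_SD² − 52.25 V_SD + 15.3 = 0, giving V_SD = 0.318 V (the root below V_ov).
I_D = (15.3 − 0.318) / 5.23 = 2.86 mA.

I_D = 2.86 mA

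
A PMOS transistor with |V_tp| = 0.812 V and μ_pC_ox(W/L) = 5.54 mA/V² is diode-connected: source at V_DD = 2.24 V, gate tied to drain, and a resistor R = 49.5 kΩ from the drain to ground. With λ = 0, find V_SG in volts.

V_SG = 0.910 V

With gate tied to drain, V_SG = V_SD ≥ V_SG − |V_tp|, so the device is in saturation.
KCL at the drain: ½ k_p (V_SG − |V_tp|)² = (V_DD − V_SG)/R.
Let x = V_SG − 0.812. Then 137 x² + x − 1.428 = 0, giving x = 0.0985 V (positive root), so V_SG = 0.91 V.
I_D = (V_DD − V_SG)/R = (2.24 − 0.91) / 49.5 = 0.0269 mA.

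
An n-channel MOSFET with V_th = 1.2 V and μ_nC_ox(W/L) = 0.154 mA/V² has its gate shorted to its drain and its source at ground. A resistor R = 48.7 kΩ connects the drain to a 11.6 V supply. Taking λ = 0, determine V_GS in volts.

V_GS = 2.74 V

With gate tied to drain, V_GS = V_DS ≥ V_GS − V_th, so the device is in saturation.
KCL at the drain: ½ k_n (V_GS − V_th)² = (V_DD − V_GS)/R.
Let x = V_GS − 1.2. Then 3.75 x² + x − 10.4 = 0, giving x = 1.54 V (positive root), so V_GS = 2.74 V.
I_D = (V_DD − V_GS)/R = (11.6 − 2.74) / 48.7 = 0.182 mA.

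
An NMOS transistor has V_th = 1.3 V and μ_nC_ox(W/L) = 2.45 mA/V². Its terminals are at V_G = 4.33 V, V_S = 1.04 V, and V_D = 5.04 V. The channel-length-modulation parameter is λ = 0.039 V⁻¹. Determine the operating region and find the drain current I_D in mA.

V_GS = V_G − V_S = 4.33 − 1.04 = 3.29 V; V_DS = V_D − V_S = 5.04 − 1.04 = 4 V.
V_ov = V_GS − V_th = 3.29 − 1.3 = 1.99 V.
Since V_DS = 4 V ≥ V_ov = 1.99 V, the device is in saturation.
I_D = ½ k_n V_ov² (1 + λ V_DS) = 0.5 × 2.45 × 1.99² × (1 + 0.039 × 4) = 5.61 mA.

Saturation; I_D = 5.61 mA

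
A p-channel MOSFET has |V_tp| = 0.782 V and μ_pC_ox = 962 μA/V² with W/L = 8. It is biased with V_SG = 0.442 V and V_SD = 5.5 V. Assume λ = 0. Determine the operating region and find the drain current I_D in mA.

Cutoff; I_D = 0 mA

V_SG = 0.442 V < |V_tp| = 0.782 V, so the transistor is in cutoff.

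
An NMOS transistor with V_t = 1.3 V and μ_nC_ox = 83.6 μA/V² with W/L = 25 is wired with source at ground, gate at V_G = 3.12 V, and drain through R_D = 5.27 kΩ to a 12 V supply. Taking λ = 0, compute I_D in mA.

I_D = 2.14 mA

V_GS = V_G = 3.12 V, so V_ov = 3.12 − 1.3 = 1.82 V.
k_n = μ_nC_ox · (W/L) = 2.09 mA/V².
Assume saturation: I_D = ½ k_n V_ov² = 0.5 × 2.09 × 1.82² = 3.46 mA, giving V_DS = V_DD − I_D R_D = 12 − 3.46 × 5.27 = -6.24 V.
But -6.24 V < V_ov = 1.82 V, so the device is actually in triode.
In triode I_D = k_n[V_ov V_DS − ½ V_DS²] and I_D = (V_DD − V_DS)/R_D. Equating: 5.51 V_DS² − 21.05 V_DS + 12 = 0, giving V_DS = 0.697 V (the root below V_ov).
I_D = (12 − 0.697) / 5.27 = 2.14 mA.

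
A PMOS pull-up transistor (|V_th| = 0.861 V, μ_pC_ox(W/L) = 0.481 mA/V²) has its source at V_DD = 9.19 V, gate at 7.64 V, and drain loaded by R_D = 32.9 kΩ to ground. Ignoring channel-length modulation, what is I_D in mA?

I_D = 0.114 mA

V_SG = V_DD − V_G = 9.19 − 7.64 = 1.55 V, so V_ov = 1.55 − 0.861 = 0.689 V.
Assume saturation: I_D = ½ k_p V_ov² = 0.5 × 0.481 × 0.689² = 0.114 mA, giving V_SD = V_DD − I_D R_D = 9.19 − 0.114 × 32.9 = 5.43 V.
V_SD = 5.43 V ≥ V_ov = 0.689 V, confirming saturation.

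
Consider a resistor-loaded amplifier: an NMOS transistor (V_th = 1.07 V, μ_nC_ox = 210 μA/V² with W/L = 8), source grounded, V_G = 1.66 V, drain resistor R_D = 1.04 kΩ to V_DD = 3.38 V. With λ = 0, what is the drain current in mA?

I_D = 0.292 mA

V_GS = V_G = 1.66 V, so V_ov = 1.66 − 1.07 = 0.59 V.
k_n = μ_nC_ox · (W/L) = 1.68 mA/V².
Assume saturation: I_D = ½ k_n V_ov² = 0.5 × 1.68 × 0.59² = 0.292 mA, giving V_DS = V_DD − I_D R_D = 3.38 − 0.292 × 1.04 = 3.08 V.
V_DS = 3.08 V ≥ V_ov = 0.59 V, confirming saturation.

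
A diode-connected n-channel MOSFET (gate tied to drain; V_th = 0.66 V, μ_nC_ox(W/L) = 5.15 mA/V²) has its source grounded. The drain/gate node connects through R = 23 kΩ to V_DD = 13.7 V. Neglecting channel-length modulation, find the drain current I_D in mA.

With gate tied to drain, V_GS = V_DS ≥ V_GS − V_th, so the device is in saturation.
KCL at the drain: ½ k_n (V_GS − V_th)² = (V_DD − V_GS)/R.
Let x = V_GS − 0.66. Then 59.2 x² + x − 13.04 = 0, giving x = 0.461 V (positive root), so V_GS = 1.12 V.
I_D = (V_DD − V_GS)/R = (13.7 − 1.12) / 23 = 0.547 mA.

I_D = 0.547 mA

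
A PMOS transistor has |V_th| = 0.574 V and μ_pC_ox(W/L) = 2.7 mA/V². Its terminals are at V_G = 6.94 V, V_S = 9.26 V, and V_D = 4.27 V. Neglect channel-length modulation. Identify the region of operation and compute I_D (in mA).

V_SG = V_S − V_G = 9.26 − 6.94 = 2.32 V; V_SD = V_S − V_D = 9.26 − 4.27 = 4.99 V.
V_ov = V_SG − |V_th| = 2.32 − 0.574 = 1.75 V.
Since V_SD = 4.99 V ≥ V_ov = 1.75 V, the device is in saturation.
I_D = ½ k_p V_ov² = 0.5 × 2.7 × 1.75² = 4.12 mA.

Saturation; I_D = 4.12 mA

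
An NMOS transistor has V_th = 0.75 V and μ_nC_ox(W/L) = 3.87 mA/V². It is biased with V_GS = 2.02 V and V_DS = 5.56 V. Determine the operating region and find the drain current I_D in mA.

Saturation; I_D = 3.12 mA

V_ov = V_GS − V_th = 2.02 − 0.75 = 1.27 V.
Since V_DS = 5.56 V ≥ V_ov = 1.27 V, the device is in saturation.
I_D = ½ k_n V_ov² = 0.5 × 3.87 × 1.27² = 3.12 mA.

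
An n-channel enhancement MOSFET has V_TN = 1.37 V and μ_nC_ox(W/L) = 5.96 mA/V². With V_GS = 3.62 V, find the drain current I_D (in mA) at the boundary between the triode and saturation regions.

At the boundary V_DS = V_ov = V_GS − V_TN = 3.62 − 1.37 = 2.25 V.
I_D = ½ k_n V_ov² = 0.5 × 5.96 × 2.25² = 15.1 mA.

I_D = 15.1 mA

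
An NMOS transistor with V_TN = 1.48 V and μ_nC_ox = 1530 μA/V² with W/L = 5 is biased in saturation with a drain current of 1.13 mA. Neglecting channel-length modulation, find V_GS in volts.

k_n = μ_nC_ox · (W/L) = 7.65 mA/V².
In saturation I_D = ½ k_n (V_GS − V_TN)², so V_GS − V_TN = √(2 I_D / k_n) = √(2 × 1.13 / 7.65) = 0.544 V.
V_GS = 1.48 + 0.544 = 2.02 V.

V_GS = 2.02 V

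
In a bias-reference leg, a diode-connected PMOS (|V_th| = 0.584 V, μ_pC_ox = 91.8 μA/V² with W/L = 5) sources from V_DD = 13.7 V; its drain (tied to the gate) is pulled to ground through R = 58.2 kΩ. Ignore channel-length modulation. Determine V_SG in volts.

V_SG = 1.54 V

With gate tied to drain, V_SG = V_SD ≥ V_SG − |V_th|, so the device is in saturation.
k_p = μ_pC_ox · (W/L) = 0.459 mA/V².
KCL at the drain: ½ k_p (V_SG − |V_th|)² = (V_DD − V_SG)/R.
Let x = V_SG − 0.584. Then 13.4 x² + x − 13.12 = 0, giving x = 0.954 V (positive root), so V_SG = 1.54 V.
I_D = (V_DD − V_SG)/R = (13.7 − 1.54) / 58.2 = 0.209 mA.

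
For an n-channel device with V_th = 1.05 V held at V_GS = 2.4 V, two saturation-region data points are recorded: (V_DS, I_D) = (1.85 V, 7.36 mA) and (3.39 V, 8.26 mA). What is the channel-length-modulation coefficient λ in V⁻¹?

λ = 0.0931 V⁻¹

With V_GS fixed, I_D ∝ (1 + λ V_DS) in saturation, so I_D2/I_D1 = (1 + λ V_DS2)/(1 + λ V_DS1).
8.26/7.36 = 1.122 = (1 + 3.39 λ)/(1 + 1.85 λ).
Solving: λ (I_D1 V_DS2 − I_D2 V_DS1) = I_D2 − I_D1, so λ = (8.26 − 7.36) / (7.36 × 3.39 − 8.26 × 1.85) = 0.9 / 9.67 = 0.0931 V⁻¹.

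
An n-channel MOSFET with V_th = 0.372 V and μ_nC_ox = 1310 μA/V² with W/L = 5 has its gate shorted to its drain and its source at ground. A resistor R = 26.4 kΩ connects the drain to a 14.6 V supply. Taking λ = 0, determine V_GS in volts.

V_GS = 0.772 V

With gate tied to drain, V_GS = V_DS ≥ V_GS − V_th, so the device is in saturation.
k_n = μ_nC_ox · (W/L) = 6.55 mA/V².
KCL at the drain: ½ k_n (V_GS − V_th)² = (V_DD − V_GS)/R.
Let x = V_GS − 0.372. Then 86.5 x² + x − 14.23 = 0, giving x = 0.4 V (positive root), so V_GS = 0.772 V.
I_D = (V_DD − V_GS)/R = (14.6 − 0.772) / 26.4 = 0.524 mA.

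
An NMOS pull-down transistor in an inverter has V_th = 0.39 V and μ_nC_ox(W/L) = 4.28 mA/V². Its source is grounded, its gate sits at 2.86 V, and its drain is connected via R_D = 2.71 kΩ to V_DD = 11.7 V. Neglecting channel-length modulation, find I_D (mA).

I_D = 4.16 mA

V_GS = V_G = 2.86 V, so V_ov = 2.86 − 0.39 = 2.47 V.
Assume saturation: I_D = ½ k_n V_ov² = 0.5 × 4.28 × 2.47² = 13.1 mA, giving V_DS = V_DD − I_D R_D = 11.7 − 13.1 × 2.71 = -23.7 V.
But -23.7 V < V_ov = 2.47 V, so the device is actually in triode.
In triode I_D = k_n[V_ov V_DS − ½ V_DS²] and I_D = (V_DD − V_DS)/R_D. Equating: 5.8 V_DS² − 29.65 V_DS + 11.7 = 0, giving V_DS = 0.431 V (the root below V_ov).
I_D = (11.7 − 0.431) / 2.71 = 4.16 mA.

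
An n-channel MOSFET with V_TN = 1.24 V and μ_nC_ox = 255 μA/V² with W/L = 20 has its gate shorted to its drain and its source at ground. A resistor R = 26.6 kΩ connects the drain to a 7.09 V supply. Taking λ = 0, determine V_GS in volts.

With gate tied to drain, V_GS = V_DS ≥ V_GS − V_TN, so the device is in saturation.
k_n = μ_nC_ox · (W/L) = 5.1 mA/V².
KCL at the drain: ½ k_n (V_GS − V_TN)² = (V_DD − V_GS)/R.
Let x = V_GS − 1.24. Then 67.8 x² + x − 5.85 = 0, giving x = 0.286 V (positive root), so V_GS = 1.53 V.
I_D = (V_DD − V_GS)/R = (7.09 − 1.53) / 26.6 = 0.209 mA.

V_GS = 1.53 V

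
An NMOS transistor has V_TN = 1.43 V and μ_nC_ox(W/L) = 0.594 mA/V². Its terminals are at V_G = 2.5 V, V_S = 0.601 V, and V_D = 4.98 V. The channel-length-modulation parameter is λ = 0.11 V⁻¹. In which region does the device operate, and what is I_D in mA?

Saturation; I_D = 0.0968 mA

V_GS = V_G − V_S = 2.5 − 0.601 = 1.9 V; V_DS = V_D − V_S = 4.98 − 0.601 = 4.38 V.
V_ov = V_GS − V_TN = 1.9 − 1.43 = 0.469 V.
Since V_DS = 4.38 V ≥ V_ov = 0.469 V, the device is in saturation.
I_D = ½ k_n V_ov² (1 + λ V_DS) = 0.5 × 0.594 × 0.469² × (1 + 0.11 × 4.38) = 0.0968 mA.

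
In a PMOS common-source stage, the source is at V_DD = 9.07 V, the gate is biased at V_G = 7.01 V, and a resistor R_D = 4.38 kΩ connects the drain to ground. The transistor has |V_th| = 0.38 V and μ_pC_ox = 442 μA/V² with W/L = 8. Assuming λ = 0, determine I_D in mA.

I_D = 1.98 mA

V_SG = V_DD − V_G = 9.07 − 7.01 = 2.06 V, so V_ov = 2.06 − 0.38 = 1.68 V.
k_p = μ_pC_ox · (W/L) = 3.536 mA/V².
Assume saturation: I_D = ½ k_p V_ov² = 0.5 × 3.536 × 1.68² = 4.99 mA, giving V_SD = V_DD − I_D R_D = 9.07 − 4.99 × 4.38 = -12.8 V.
But -12.8 V < V_ov = 1.68 V, so the device is actually in triode.
In triode I_D = k_p[V_ov V_SD − ½ V_SD²] and I_D = (V_DD − V_SD)/R_D. Equating: 7.74 V_SD² − 27.02 V_SD + 9.07 = 0, giving V_SD = 0.376 V (the root below V_ov).
I_D = (9.07 − 0.376) / 4.38 = 1.98 mA.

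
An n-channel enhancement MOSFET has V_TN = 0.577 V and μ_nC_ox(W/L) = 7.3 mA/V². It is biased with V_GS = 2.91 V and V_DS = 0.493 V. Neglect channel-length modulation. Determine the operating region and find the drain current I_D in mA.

Triode; I_D = 7.51 mA

V_ov = V_GS − V_TN = 2.91 − 0.577 = 2.33 V.
Since V_DS = 0.493 V < V_ov = 2.33 V, the device is in the triode region.
I_D = k_n [V_ov · V_DS − ½ V_DS²] = 7.3 × [2.33 × 0.493 − 0.5 × 0.493²] = 7.51 mA.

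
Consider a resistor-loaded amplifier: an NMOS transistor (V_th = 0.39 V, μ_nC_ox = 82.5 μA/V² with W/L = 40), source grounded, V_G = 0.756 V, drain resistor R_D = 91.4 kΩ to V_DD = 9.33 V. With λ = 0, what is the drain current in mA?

V_GS = V_G = 0.756 V, so V_ov = 0.756 − 0.39 = 0.366 V.
k_n = μ_nC_ox · (W/L) = 3.3 mA/V².
Assume saturation: I_D = ½ k_n V_ov² = 0.5 × 3.3 × 0.366² = 0.221 mA, giving V_DS = V_DD − I_D R_D = 9.33 − 0.221 × 91.4 = -10.9 V.
But -10.9 V < V_ov = 0.366 V, so the device is actually in triode.
In triode I_D = k_n[V_ov V_DS − ½ V_DS²] and I_D = (V_DD − V_DS)/R_D. Equating: 151 V_DS² − 111.4 V_DS + 9.33 = 0, giving V_DS = 0.0963 V (the root below V_ov).
I_D = (9.33 − 0.0963) / 91.4 = 0.101 mA.

I_D = 0.101 mA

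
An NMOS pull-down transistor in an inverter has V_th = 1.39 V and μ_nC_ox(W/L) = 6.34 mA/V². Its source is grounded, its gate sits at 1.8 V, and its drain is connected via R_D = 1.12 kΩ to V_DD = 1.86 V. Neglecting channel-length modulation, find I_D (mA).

V_GS = V_G = 1.8 V, so V_ov = 1.8 − 1.39 = 0.41 V.
Assume saturation: I_D = ½ k_n V_ov² = 0.5 × 6.34 × 0.41² = 0.533 mA, giving V_DS = V_DD − I_D R_D = 1.86 − 0.533 × 1.12 = 1.26 V.
V_DS = 1.26 V ≥ V_ov = 0.41 V, confirming saturation.

I_D = 0.533 mA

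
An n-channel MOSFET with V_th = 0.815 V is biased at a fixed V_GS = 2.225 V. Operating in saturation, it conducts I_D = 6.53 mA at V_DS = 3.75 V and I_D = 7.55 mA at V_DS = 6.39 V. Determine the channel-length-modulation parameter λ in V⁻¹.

λ = 0.0760 V⁻¹

With V_GS fixed, I_D ∝ (1 + λ V_DS) in saturation, so I_D2/I_D1 = (1 + λ V_DS2)/(1 + λ V_DS1).
7.55/6.53 = 1.156 = (1 + 6.39 λ)/(1 + 3.75 λ).
Solving: λ (I_D1 V_DS2 − I_D2 V_DS1) = I_D2 − I_D1, so λ = (7.55 − 6.53) / (6.53 × 6.39 − 7.55 × 3.75) = 1.02 / 13.4 = 0.076 V⁻¹.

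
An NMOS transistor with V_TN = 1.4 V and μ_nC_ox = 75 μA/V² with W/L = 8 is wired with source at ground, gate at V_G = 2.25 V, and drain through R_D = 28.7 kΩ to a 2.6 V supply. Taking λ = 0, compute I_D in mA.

I_D = 0.0841 mA

V_GS = V_G = 2.25 V, so V_ov = 2.25 − 1.4 = 0.85 V.
k_n = μ_nC_ox · (W/L) = 0.6 mA/V².
Assume saturation: I_D = ½ k_n V_ov² = 0.5 × 0.6 × 0.85² = 0.217 mA, giving V_DS = V_DD − I_D R_D = 2.6 − 0.217 × 28.7 = -3.62 V.
But -3.62 V < V_ov = 0.85 V, so the device is actually in triode.
In triode I_D = k_n[V_ov V_DS − ½ V_DS²] and I_D = (V_DD − V_DS)/R_D. Equating: 8.61 V_DS² − 15.64 V_DS + 2.6 = 0, giving V_DS = 0.185 V (the root below V_ov).
I_D = (2.6 − 0.185) / 28.7 = 0.0841 mA.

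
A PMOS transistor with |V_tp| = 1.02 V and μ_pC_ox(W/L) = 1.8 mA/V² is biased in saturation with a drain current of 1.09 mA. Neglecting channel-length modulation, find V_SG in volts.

In saturation I_D = ½ k_p (V_SG − |V_tp|)², so V_SG − |V_tp| = √(2 I_D / k_p) = √(2 × 1.09 / 1.8) = 1.1 V.
V_SG = 1.02 + 1.1 = 2.12 V.

V_SG = 2.12 V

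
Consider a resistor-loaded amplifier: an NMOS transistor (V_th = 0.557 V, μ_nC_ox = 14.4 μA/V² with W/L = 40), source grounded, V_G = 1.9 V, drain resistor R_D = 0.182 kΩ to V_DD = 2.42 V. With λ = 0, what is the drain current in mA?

V_GS = V_G = 1.9 V, so V_ov = 1.9 − 0.557 = 1.34 V.
k_n = μ_nC_ox · (W/L) = 0.576 mA/V².
Assume saturation: I_D = ½ k_n V_ov² = 0.5 × 0.576 × 1.34² = 0.519 mA, giving V_DS = V_DD − I_D R_D = 2.42 − 0.519 × 0.182 = 2.33 V.
V_DS = 2.33 V ≥ V_ov = 1.34 V, confirming saturation.

I_D = 0.519 mA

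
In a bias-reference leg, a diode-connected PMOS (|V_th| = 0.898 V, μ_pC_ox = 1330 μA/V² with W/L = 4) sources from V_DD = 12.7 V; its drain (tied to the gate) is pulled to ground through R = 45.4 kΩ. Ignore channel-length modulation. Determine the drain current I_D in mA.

I_D = 0.253 mA

With gate tied to drain, V_SG = V_SD ≥ V_SG − |V_th|, so the device is in saturation.
k_p = μ_pC_ox · (W/L) = 5.32 mA/V².
KCL at the drain: ½ k_p (V_SG − |V_th|)² = (V_DD − V_SG)/R.
Let x = V_SG − 0.898. Then 121 x² + x − 11.8 = 0, giving x = 0.309 V (positive root), so V_SG = 1.21 V.
I_D = (V_DD − V_SG)/R = (12.7 − 1.21) / 45.4 = 0.253 mA.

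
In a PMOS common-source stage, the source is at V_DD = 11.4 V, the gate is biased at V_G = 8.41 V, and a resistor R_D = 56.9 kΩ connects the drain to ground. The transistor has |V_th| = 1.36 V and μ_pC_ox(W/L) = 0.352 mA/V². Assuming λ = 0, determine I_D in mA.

I_D = 0.194 mA

V_SG = V_DD − V_G = 11.4 − 8.41 = 2.99 V, so V_ov = 2.99 − 1.36 = 1.63 V.
Assume saturation: I_D = ½ k_p V_ov² = 0.5 × 0.352 × 1.63² = 0.468 mA, giving V_SD = V_DD − I_D R_D = 11.4 − 0.468 × 56.9 = -15.2 V.
But -15.2 V < V_ov = 1.63 V, so the device is actually in triode.
In triode I_D = k_p[V_ov V_SD − ½ V_SD²] and I_D = (V_DD − V_SD)/R_D. Equating: 10 V_SD² − 33.65 V_SD + 11.4 = 0, giving V_SD = 0.382 V (the root below V_ov).
I_D = (11.4 − 0.382) / 56.9 = 0.194 mA.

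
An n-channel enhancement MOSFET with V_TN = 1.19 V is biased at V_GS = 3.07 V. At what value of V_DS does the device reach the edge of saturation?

The boundary between triode and saturation is V_DS = V_GS − V_TN = V_ov.
V_ov = 3.07 − 1.19 = 1.88 V.

V_DS,sat = 1.88 V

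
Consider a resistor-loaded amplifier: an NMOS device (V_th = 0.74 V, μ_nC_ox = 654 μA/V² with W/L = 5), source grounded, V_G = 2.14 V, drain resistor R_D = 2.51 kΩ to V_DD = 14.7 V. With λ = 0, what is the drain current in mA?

I_D = 3.20 mA

V_GS = V_G = 2.14 V, so V_ov = 2.14 − 0.74 = 1.4 V.
k_n = μ_nC_ox · (W/L) = 3.27 mA/V².
Assume saturation: I_D = ½ k_n V_ov² = 0.5 × 3.27 × 1.4² = 3.2 mA, giving V_DS = V_DD − I_D R_D = 14.7 − 3.2 × 2.51 = 6.66 V.
V_DS = 6.66 V ≥ V_ov = 1.4 V, confirming saturation.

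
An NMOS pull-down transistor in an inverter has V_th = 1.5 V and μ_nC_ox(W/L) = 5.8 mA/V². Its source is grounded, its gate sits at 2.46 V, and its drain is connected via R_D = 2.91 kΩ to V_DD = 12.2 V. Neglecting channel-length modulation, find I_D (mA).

I_D = 2.67 mA

V_GS = V_G = 2.46 V, so V_ov = 2.46 − 1.5 = 0.96 V.
Assume saturation: I_D = ½ k_n V_ov² = 0.5 × 5.8 × 0.96² = 2.67 mA, giving V_DS = V_DD − I_D R_D = 12.2 − 2.67 × 2.91 = 4.42 V.
V_DS = 4.42 V ≥ V_ov = 0.96 V, confirming saturation.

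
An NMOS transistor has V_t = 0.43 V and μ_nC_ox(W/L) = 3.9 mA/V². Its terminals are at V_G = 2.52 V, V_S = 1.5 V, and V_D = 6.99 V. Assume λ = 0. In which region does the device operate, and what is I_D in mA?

Saturation; I_D = 0.679 mA

V_GS = V_G − V_S = 2.52 − 1.5 = 1.02 V; V_DS = V_D − V_S = 6.99 − 1.5 = 5.49 V.
V_ov = V_GS − V_t = 1.02 − 0.43 = 0.59 V.
Since V_DS = 5.49 V ≥ V_ov = 0.59 V, the device is in saturation.
I_D = ½ k_n V_ov² = 0.5 × 3.9 × 0.59² = 0.679 mA.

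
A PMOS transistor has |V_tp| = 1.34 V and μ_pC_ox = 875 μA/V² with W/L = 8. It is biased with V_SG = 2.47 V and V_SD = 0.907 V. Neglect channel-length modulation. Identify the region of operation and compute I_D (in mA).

k_p = μ_pC_ox · (W/L) = 7 mA/V².
V_ov = V_SG − |V_tp| = 2.47 − 1.34 = 1.13 V.
Since V_SD = 0.907 V < V_ov = 1.13 V, the device is in the triode region.
I_D = k_p [V_ov · V_SD − ½ V_SD²] = 7 × [1.13 × 0.907 − 0.5 × 0.907²] = 4.3 mA.

Triode; I_D = 4.30 mA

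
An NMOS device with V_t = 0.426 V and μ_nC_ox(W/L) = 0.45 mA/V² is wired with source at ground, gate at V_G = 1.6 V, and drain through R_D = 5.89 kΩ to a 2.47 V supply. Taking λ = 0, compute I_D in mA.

V_GS = V_G = 1.6 V, so V_ov = 1.6 − 0.426 = 1.17 V.
Assume saturation: I_D = ½ k_n V_ov² = 0.5 × 0.45 × 1.17² = 0.31 mA, giving V_DS = V_DD − I_D R_D = 2.47 − 0.31 × 5.89 = 0.643 V.
But 0.643 V < V_ov = 1.17 V, so the device is actually in triode.
In triode I_D = k_n[V_ov V_DS − ½ V_DS²] and I_D = (V_DD − V_DS)/R_D. Equating: 1.33 V_DS² − 4.112 V_DS + 2.47 = 0, giving V_DS = 0.815 V (the root below V_ov).
I_D = (2.47 − 0.815) / 5.89 = 0.281 mA.

I_D = 0.281 mA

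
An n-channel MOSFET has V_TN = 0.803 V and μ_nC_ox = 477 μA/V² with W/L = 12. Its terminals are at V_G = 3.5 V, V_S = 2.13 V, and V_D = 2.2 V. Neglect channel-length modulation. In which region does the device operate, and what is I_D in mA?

V_GS = V_G − V_S = 3.5 − 2.13 = 1.37 V; V_DS = V_D − V_S = 2.2 − 2.13 = 0.07 V.
k_n = μ_nC_ox · (W/L) = 5.724 mA/V².
V_ov = V_GS − V_TN = 1.37 − 0.803 = 0.567 V.
Since V_DS = 0.07 V < V_ov = 0.567 V, the device is in the triode region.
I_D = k_n [V_ov · V_DS − ½ V_DS²] = 5.724 × [0.567 × 0.07 − 0.5 × 0.07²] = 0.213 mA.

Triode; I_D = 0.213 mA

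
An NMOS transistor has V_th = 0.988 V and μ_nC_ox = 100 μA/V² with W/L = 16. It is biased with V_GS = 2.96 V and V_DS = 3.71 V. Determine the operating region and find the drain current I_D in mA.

Saturation; I_D = 3.11 mA

k_n = μ_nC_ox · (W/L) = 1.6 mA/V².
V_ov = V_GS − V_th = 2.96 − 0.988 = 1.97 V.
Since V_DS = 3.71 V ≥ V_ov = 1.97 V, the device is in saturation.
I_D = ½ k_n V_ov² = 0.5 × 1.6 × 1.97² = 3.11 mA.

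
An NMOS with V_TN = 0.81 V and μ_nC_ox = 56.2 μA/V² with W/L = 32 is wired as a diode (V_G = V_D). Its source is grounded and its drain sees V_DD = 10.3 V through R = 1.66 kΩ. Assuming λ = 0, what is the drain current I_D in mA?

I_D = 4.39 mA

With gate tied to drain, V_GS = V_DS ≥ V_GS − V_TN, so the device is in saturation.
k_n = μ_nC_ox · (W/L) = 1.798 mA/V².
KCL at the drain: ½ k_n (V_GS − V_TN)² = (V_DD − V_GS)/R.
Let x = V_GS − 0.81. Then 1.49 x² + x − 9.49 = 0, giving x = 2.21 V (positive root), so V_GS = 3.02 V.
I_D = (V_DD − V_GS)/R = (10.3 − 3.02) / 1.66 = 4.39 mA.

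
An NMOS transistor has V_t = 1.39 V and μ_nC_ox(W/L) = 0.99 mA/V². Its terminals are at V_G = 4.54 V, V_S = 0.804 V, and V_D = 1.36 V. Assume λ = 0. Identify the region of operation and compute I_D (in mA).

V_GS = V_G − V_S = 4.54 − 0.804 = 3.74 V; V_DS = V_D − V_S = 1.36 − 0.804 = 0.556 V.
V_ov = V_GS − V_t = 3.74 − 1.39 = 2.35 V.
Since V_DS = 0.556 V < V_ov = 2.35 V, the device is in the triode region.
I_D = k_n [V_ov · V_DS − ½ V_DS²] = 0.99 × [2.35 × 0.556 − 0.5 × 0.556²] = 1.14 mA.

Triode; I_D = 1.14 mA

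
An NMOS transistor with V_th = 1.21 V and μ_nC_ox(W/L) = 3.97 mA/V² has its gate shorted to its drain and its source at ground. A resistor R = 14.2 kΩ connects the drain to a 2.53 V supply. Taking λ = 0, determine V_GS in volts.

With gate tied to drain, V_GS = V_DS ≥ V_GS − V_th, so the device is in saturation.
KCL at the drain: ½ k_n (V_GS − V_th)² = (V_DD − V_GS)/R.
Let x = V_GS − 1.21. Then 28.2 x² + x − 1.32 = 0, giving x = 0.199 V (positive root), so V_GS = 1.41 V.
I_D = (V_DD − V_GS)/R = (2.53 − 1.41) / 14.2 = 0.0789 mA.

V_GS = 1.41 V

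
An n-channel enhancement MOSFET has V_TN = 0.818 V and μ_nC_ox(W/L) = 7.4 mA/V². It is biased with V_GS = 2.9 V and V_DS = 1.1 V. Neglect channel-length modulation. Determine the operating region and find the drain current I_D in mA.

Triode; I_D = 12.5 mA

V_ov = V_GS − V_TN = 2.9 − 0.818 = 2.08 V.
Since V_DS = 1.1 V < V_ov = 2.08 V, the device is in the triode region.
I_D = k_n [V_ov · V_DS − ½ V_DS²] = 7.4 × [2.08 × 1.1 − 0.5 × 1.1²] = 12.5 mA.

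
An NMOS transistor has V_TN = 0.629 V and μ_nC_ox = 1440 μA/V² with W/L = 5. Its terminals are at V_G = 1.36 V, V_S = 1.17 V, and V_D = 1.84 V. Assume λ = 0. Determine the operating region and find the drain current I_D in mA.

V_GS = V_G − V_S = 1.36 − 1.17 = 0.19 V; V_DS = V_D − V_S = 1.84 − 1.17 = 0.67 V.
V_GS = 0.19 V < V_TN = 0.629 V, so the transistor is in cutoff.

Cutoff; I_D = 0 mA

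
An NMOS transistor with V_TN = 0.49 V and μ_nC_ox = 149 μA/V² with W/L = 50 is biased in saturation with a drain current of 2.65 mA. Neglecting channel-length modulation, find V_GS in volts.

k_n = μ_nC_ox · (W/L) = 7.45 mA/V².
In saturation I_D = ½ k_n (V_GS − V_TN)², so V_GS − V_TN = √(2 I_D / k_n) = √(2 × 2.65 / 7.45) = 0.843 V.
V_GS = 0.49 + 0.843 = 1.33 V.

V_GS = 1.33 V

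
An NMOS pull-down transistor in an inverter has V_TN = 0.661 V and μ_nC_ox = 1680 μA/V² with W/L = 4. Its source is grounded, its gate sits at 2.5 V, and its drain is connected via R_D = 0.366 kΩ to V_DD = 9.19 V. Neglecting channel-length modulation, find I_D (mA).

I_D = 11.4 mA

V_GS = V_G = 2.5 V, so V_ov = 2.5 − 0.661 = 1.84 V.
k_n = μ_nC_ox · (W/L) = 6.72 mA/V².
Assume saturation: I_D = ½ k_n V_ov² = 0.5 × 6.72 × 1.84² = 11.4 mA, giving V_DS = V_DD − I_D R_D = 9.19 − 11.4 × 0.366 = 5.03 V.
V_DS = 5.03 V ≥ V_ov = 1.84 V, confirming saturation.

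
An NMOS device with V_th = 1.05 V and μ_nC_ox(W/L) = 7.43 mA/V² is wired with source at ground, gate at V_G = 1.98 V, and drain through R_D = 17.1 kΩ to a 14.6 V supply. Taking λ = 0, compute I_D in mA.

I_D = 0.846 mA

V_GS = V_G = 1.98 V, so V_ov = 1.98 − 1.05 = 0.93 V.
Assume saturation: I_D = ½ k_n V_ov² = 0.5 × 7.43 × 0.93² = 3.21 mA, giving V_DS = V_DD − I_D R_D = 14.6 − 3.21 × 17.1 = -40.3 V.
But -40.3 V < V_ov = 0.93 V, so the device is actually in triode.
In triode I_D = k_n[V_ov V_DS − ½ V_DS²] and I_D = (V_DD − V_DS)/R_D. Equating: 63.5 V_DS² − 119.2 V_DS + 14.6 = 0, giving V_DS = 0.132 V (the root below V_ov).
I_D = (14.6 − 0.132) / 17.1 = 0.846 mA.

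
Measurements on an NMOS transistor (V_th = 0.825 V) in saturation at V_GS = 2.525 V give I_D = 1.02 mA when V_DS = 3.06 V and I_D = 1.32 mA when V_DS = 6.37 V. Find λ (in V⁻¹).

With V_GS fixed, I_D ∝ (1 + λ V_DS) in saturation, so I_D2/I_D1 = (1 + λ V_DS2)/(1 + λ V_DS1).
1.32/1.02 = 1.294 = (1 + 6.37 λ)/(1 + 3.06 λ).
Solving: λ (I_D1 V_DS2 − I_D2 V_DS1) = I_D2 − I_D1, so λ = (1.32 − 1.02) / (1.02 × 6.37 − 1.32 × 3.06) = 0.3 / 2.46 = 0.122 V⁻¹.

λ = 0.122 V⁻¹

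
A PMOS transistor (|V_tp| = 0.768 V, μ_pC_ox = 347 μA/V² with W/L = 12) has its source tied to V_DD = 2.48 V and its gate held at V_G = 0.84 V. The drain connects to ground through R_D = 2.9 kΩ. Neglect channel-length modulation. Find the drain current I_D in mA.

V_SG = V_DD − V_G = 2.48 − 0.84 = 1.64 V, so V_ov = 1.64 − 0.768 = 0.872 V.
k_p = μ_pC_ox · (W/L) = 4.164 mA/V².
Assume saturation: I_D = ½ k_p V_ov² = 0.5 × 4.164 × 0.872² = 1.58 mA, giving V_SD = V_DD − I_D R_D = 2.48 − 1.58 × 2.9 = -2.11 V.
But -2.11 V < V_ov = 0.872 V, so the device is actually in triode.
In triode I_D = k_p[V_ov V_SD − ½ V_SD²] and I_D = (V_DD − V_SD)/R_D. Equating: 6.04 V_SD² − 11.53 V_SD + 2.48 = 0, giving V_SD = 0.247 V (the root below V_ov).
I_D = (2.48 − 0.247) / 2.9 = 0.77 mA.

I_D = 0.770 mA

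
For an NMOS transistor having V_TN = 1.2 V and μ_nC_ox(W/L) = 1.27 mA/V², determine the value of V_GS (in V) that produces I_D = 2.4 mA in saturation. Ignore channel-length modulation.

In saturation I_D = ½ k_n (V_GS − V_TN)², so V_GS − V_TN = √(2 I_D / k_n) = √(2 × 2.4 / 1.27) = 1.94 V.
V_GS = 1.2 + 1.94 = 3.14 V.

V_GS = 3.14 V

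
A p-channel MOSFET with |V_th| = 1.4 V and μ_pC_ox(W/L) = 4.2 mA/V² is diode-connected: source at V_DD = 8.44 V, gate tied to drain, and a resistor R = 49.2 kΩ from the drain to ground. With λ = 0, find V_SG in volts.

V_SG = 1.66 V

With gate tied to drain, V_SG = V_SD ≥ V_SG − |V_th|, so the device is in saturation.
KCL at the drain: ½ k_p (V_SG − |V_th|)² = (V_DD − V_SG)/R.
Let x = V_SG − 1.4. Then 103 x² + x − 7.04 = 0, giving x = 0.256 V (positive root), so V_SG = 1.66 V.
I_D = (V_DD − V_SG)/R = (8.44 − 1.66) / 49.2 = 0.138 mA.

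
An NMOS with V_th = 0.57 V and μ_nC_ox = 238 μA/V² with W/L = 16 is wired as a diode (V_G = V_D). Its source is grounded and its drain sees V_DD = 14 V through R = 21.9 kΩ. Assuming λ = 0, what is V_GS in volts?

V_GS = 1.13 V

With gate tied to drain, V_GS = V_DS ≥ V_GS − V_th, so the device is in saturation.
k_n = μ_nC_ox · (W/L) = 3.808 mA/V².
KCL at the drain: ½ k_n (V_GS − V_th)² = (V_DD − V_GS)/R.
Let x = V_GS − 0.57. Then 41.7 x² + x − 13.43 = 0, giving x = 0.556 V (positive root), so V_GS = 1.13 V.
I_D = (V_DD − V_GS)/R = (14 − 1.13) / 21.9 = 0.588 mA.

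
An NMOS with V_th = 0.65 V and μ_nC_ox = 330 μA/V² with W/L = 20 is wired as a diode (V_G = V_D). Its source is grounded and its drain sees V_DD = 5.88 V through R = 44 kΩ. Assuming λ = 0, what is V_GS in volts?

V_GS = 0.836 V

With gate tied to drain, V_GS = V_DS ≥ V_GS − V_th, so the device is in saturation.
k_n = μ_nC_ox · (W/L) = 6.6 mA/V².
KCL at the drain: ½ k_n (V_GS − V_th)² = (V_DD − V_GS)/R.
Let x = V_GS − 0.65. Then 145 x² + x − 5.23 = 0, giving x = 0.186 V (positive root), so V_GS = 0.836 V.
I_D = (V_DD − V_GS)/R = (5.88 − 0.836) / 44 = 0.115 mA.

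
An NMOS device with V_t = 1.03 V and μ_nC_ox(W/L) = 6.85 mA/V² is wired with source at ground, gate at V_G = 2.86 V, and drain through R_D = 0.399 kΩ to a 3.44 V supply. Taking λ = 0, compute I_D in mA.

I_D = 6.92 mA

V_GS = V_G = 2.86 V, so V_ov = 2.86 − 1.03 = 1.83 V.
Assume saturation: I_D = ½ k_n V_ov² = 0.5 × 6.85 × 1.83² = 11.5 mA, giving V_DS = V_DD − I_D R_D = 3.44 − 11.5 × 0.399 = -1.14 V.
But -1.14 V < V_ov = 1.83 V, so the device is actually in triode.
In triode I_D = k_n[V_ov V_DS − ½ V_DS²] and I_D = (V_DD − V_DS)/R_D. Equating: 1.37 V_DS² − 6.002 V_DS + 3.44 = 0, giving V_DS = 0.678 V (the root below V_ov).
I_D = (3.44 − 0.678) / 0.399 = 6.92 mA.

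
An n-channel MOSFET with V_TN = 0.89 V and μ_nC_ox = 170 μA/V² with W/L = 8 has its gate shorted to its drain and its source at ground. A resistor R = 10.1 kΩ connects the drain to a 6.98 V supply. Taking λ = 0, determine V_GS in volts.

With gate tied to drain, V_GS = V_DS ≥ V_GS − V_TN, so the device is in saturation.
k_n = μ_nC_ox · (W/L) = 1.36 mA/V².
KCL at the drain: ½ k_n (V_GS − V_TN)² = (V_DD − V_GS)/R.
Let x = V_GS − 0.89. Then 6.87 x² + x − 6.09 = 0, giving x = 0.872 V (positive root), so V_GS = 1.76 V.
I_D = (V_DD − V_GS)/R = (6.98 − 1.76) / 10.1 = 0.517 mA.

V_GS = 1.76 V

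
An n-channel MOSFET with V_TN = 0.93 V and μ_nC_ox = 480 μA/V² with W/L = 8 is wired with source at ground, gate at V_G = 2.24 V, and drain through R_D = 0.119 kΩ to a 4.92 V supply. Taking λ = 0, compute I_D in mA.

I_D = 3.29 mA

V_GS = V_G = 2.24 V, so V_ov = 2.24 − 0.93 = 1.31 V.
k_n = μ_nC_ox · (W/L) = 3.84 mA/V².
Assume saturation: I_D = ½ k_n V_ov² = 0.5 × 3.84 × 1.31² = 3.29 mA, giving V_DS = V_DD − I_D R_D = 4.92 − 3.29 × 0.119 = 4.53 V.
V_DS = 4.53 V ≥ V_ov = 1.31 V, confirming saturation.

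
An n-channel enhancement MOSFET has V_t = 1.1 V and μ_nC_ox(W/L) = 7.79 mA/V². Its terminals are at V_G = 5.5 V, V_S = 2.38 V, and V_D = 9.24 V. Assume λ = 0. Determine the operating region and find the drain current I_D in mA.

V_GS = V_G − V_S = 5.5 − 2.38 = 3.12 V; V_DS = V_D − V_S = 9.24 − 2.38 = 6.86 V.
V_ov = V_GS − V_t = 3.12 − 1.1 = 2.02 V.
Since V_DS = 6.86 V ≥ V_ov = 2.02 V, the device is in saturation.
I_D = ½ k_n V_ov² = 0.5 × 7.79 × 2.02² = 15.9 mA.

Saturation; I_D = 15.9 mA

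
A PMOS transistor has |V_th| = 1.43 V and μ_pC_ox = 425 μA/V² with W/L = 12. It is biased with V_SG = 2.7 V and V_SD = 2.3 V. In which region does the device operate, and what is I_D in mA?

k_p = μ_pC_ox · (W/L) = 5.1 mA/V².
V_ov = V_SG − |V_th| = 2.7 − 1.43 = 1.27 V.
Since V_SD = 2.3 V ≥ V_ov = 1.27 V, the device is in saturation.
I_D = ½ k_p V_ov² = 0.5 × 5.1 × 1.27² = 4.11 mA.

Saturation; I_D = 4.11 mA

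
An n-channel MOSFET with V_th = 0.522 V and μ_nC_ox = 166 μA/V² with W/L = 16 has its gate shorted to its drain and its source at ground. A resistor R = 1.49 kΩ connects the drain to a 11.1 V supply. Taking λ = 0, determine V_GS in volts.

With gate tied to drain, V_GS = V_DS ≥ V_GS − V_th, so the device is in saturation.
k_n = μ_nC_ox · (W/L) = 2.656 mA/V².
KCL at the drain: ½ k_n (V_GS − V_th)² = (V_DD − V_GS)/R.
Let x = V_GS − 0.522. Then 1.98 x² + x − 10.58 = 0, giving x = 2.07 V (positive root), so V_GS = 2.6 V.
I_D = (V_DD − V_GS)/R = (11.1 − 2.6) / 1.49 = 5.71 mA.

V_GS = 2.60 V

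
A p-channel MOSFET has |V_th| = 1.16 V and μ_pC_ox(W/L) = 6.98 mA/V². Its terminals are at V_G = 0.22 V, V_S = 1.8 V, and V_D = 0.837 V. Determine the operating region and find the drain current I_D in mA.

Saturation; I_D = 0.616 mA

V_SG = V_S − V_G = 1.8 − 0.22 = 1.58 V; V_SD = V_S − V_D = 1.8 − 0.837 = 0.963 V.
V_ov = V_SG − |V_th| = 1.58 − 1.16 = 0.42 V.
Since V_SD = 0.963 V ≥ V_ov = 0.42 V, the device is in saturation.
I_D = ½ k_p V_ov² = 0.5 × 6.98 × 0.42² = 0.616 mA.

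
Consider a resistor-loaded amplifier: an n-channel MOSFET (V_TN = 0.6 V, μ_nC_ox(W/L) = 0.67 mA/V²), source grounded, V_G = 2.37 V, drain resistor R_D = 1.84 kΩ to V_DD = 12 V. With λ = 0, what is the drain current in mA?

I_D = 1.05 mA

V_GS = V_G = 2.37 V, so V_ov = 2.37 − 0.6 = 1.77 V.
Assume saturation: I_D = ½ k_n V_ov² = 0.5 × 0.67 × 1.77² = 1.05 mA, giving V_DS = V_DD − I_D R_D = 12 − 1.05 × 1.84 = 10.1 V.
V_DS = 10.1 V ≥ V_ov = 1.77 V, confirming saturation.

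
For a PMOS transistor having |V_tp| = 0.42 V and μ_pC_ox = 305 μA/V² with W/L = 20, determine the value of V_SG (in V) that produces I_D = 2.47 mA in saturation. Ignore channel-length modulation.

k_p = μ_pC_ox · (W/L) = 6.1 mA/V².
In saturation I_D = ½ k_p (V_SG − |V_tp|)², so V_SG − |V_tp| = √(2 I_D / k_p) = √(2 × 2.47 / 6.1) = 0.9 V.
V_SG = 0.42 + 0.9 = 1.32 V.

V_SG = 1.32 V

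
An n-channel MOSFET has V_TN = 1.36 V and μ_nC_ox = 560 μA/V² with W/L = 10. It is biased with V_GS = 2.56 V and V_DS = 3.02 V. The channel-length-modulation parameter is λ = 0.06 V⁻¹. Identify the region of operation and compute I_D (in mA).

Saturation; I_D = 4.76 mA

k_n = μ_nC_ox · (W/L) = 5.6 mA/V².
V_ov = V_GS − V_TN = 2.56 − 1.36 = 1.2 V.
Since V_DS = 3.02 V ≥ V_ov = 1.2 V, the device is in saturation.
I_D = ½ k_n V_ov² (1 + λ V_DS) = 0.5 × 5.6 × 1.2² × (1 + 0.06 × 3.02) = 4.76 mA.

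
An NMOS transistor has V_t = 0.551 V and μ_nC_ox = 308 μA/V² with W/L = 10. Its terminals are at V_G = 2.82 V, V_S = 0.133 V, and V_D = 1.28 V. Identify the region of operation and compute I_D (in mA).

V_GS = V_G − V_S = 2.82 − 0.133 = 2.69 V; V_DS = V_D − V_S = 1.28 − 0.133 = 1.15 V.
k_n = μ_nC_ox · (W/L) = 3.08 mA/V².
V_ov = V_GS − V_t = 2.69 − 0.551 = 2.14 V.
Since V_DS = 1.15 V < V_ov = 2.14 V, the device is in the triode region.
I_D = k_n [V_ov · V_DS − ½ V_DS²] = 3.08 × [2.14 × 1.15 − 0.5 × 1.15²] = 5.52 mA.

Triode; I_D = 5.52 mA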